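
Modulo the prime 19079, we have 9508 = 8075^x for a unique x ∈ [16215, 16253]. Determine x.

Compute 8075^16215 mod 19079 = 1844, then multiply by 8075 repeatedly:
  8075^16215=1844  8075^16216=8680  8075^16217=13833  8075^16218=13009  8075^16219=17780
  8075^16220=4025  8075^16221=10338  8075^16222=8725  8075^16223=14707  8075^16224=11329
  8075^16225=16949  8075^16226=9508
Found 9508 at exponent 16226.

16226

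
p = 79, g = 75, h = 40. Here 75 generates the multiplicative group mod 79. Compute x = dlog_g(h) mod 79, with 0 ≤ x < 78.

58

Baby-step giant-step with m = ceil(sqrt(78)) = 9.
Baby table (75^j mod 79 for j=0..8):
  0:1  1:75  2:16  3:15  4:19  5:3  6:67  7:48
  8:45
Giant step factor: 75^(-9) ≡ 61 (mod 79).
Scan 40·61^i mod 79 for i = 0, 1, …:
  i=0: 40   i=1: 70   i=2: 4   i=3: 7
  i=4: 32   i=5: 56   i=6: 19
Match at i=6, j=4: x = 6·9 + 4 = 58.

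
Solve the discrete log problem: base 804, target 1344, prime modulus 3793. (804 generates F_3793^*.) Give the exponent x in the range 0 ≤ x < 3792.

Baby-step giant-step with m = ceil(sqrt(3792)) = 62.
Baby table (804^j mod 3793 for j=0..61):
  0:1  1:804  2:1606  3:1604  4:3789  5:577  6:1162  7:1170
  8:16  9:1485  10:2938  11:2906  12:3729  13:1646  14:3420  15:3548
  16:256  17:1002  18:1492  19:980  20:2769  21:3578  22:1618  23:3666
  24:303  25:860  26:1114  27:508  28:2581  29:353  30:3130  31:1761
  32:1055  33:2381  34:2652  35:542  36:3366  37:1855  38:771  39:1625
  40:1708  41:166  42:709  43:1086  44:754  45:3129  46:957  47:3242
  48:777  49:2656  50:3758  51:2204  52:685  53:755  54:140  55:2563
  56:1053  57:773  58:3233  59:1127  60:3374  61:701
Giant step factor: 804^(-62) ≡ 784 (mod 3793).
Scan 1344·784^i mod 3793 for i = 0, 1, …:
  i=0: 1344   i=1: 3035   i=2: 1229   i=3: 114
  i=4: 2137   i=5: 2695   i=6: 179   i=7: 3788
  i=8: 3666
Match at i=8, j=23: x = 8·62 + 23 = 519.

519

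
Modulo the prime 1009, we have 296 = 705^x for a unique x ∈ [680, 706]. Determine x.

692

Compute 705^680 mod 1009 = 36, then multiply by 705 repeatedly:
  705^680=36  705^681=155  705^682=303  705^683=716  705^684=280
  705^685=645  705^686=675  705^687=636  705^688=384  705^689=308
  705^690=205  705^691=238  705^692=296
Found 296 at exponent 692.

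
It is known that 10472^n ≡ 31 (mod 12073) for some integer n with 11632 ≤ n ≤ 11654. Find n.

11636

Compute 10472^11632 mod 12073 = 4165, then multiply by 10472 repeatedly:
  10472^11632=4165  10472^11633=8204  10472^11634=820  10472^11635=3137  10472^11636=31
Found 31 at exponent 11636.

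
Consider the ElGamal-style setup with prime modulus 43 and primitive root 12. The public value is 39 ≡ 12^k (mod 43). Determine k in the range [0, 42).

Successive powers of 12 modulo 43:
  12^0=1  12^1=12  12^2=15  12^3=8  12^4=10  12^5=34
  12^6=21  12^7=37  12^8=14  12^9=39
So 12^9 ≡ 39 (mod 43), giving k = 9.

9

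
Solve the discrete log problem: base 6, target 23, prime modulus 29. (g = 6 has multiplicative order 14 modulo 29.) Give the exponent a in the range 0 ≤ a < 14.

8

Successive powers of 6 modulo 29:
  6^0=1  6^1=6  6^2=7  6^3=13  6^4=20  6^5=4
  6^6=24  6^7=28  6^8=23
So 6^8 ≡ 23 (mod 29), giving a = 8.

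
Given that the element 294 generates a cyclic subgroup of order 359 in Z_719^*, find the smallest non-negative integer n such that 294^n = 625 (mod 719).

216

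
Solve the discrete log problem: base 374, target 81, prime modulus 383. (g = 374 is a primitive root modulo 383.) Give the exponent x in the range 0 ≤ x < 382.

2

Baby-step giant-step with m = ceil(sqrt(382)) = 20.
Baby table (374^j mod 383 for j=0..19):
  0:1  1:374  2:81  3:37  4:50  5:316  6:220  7:318
  8:202  9:97  10:276  11:197  12:142  13:254  14:12  15:275
  16:206  17:61  18:217  19:345
Giant step factor: 374^(-20) ≡ 28 (mod 383).
Scan 81·28^i mod 383 for i = 0, 1, …:
  i=0: 81
Match at i=0, j=2: x = 0·20 + 2 = 2.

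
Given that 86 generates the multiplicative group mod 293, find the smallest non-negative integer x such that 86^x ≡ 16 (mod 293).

Baby-step giant-step with m = ceil(sqrt(292)) = 18.
Baby table (86^j mod 293 for j=0..17):
  0:1  1:86  2:71  3:246  4:60  5:179  6:158  7:110
  8:84  9:192  10:104  11:154  12:59  13:93  14:87  15:157
  16:24  17:13
Giant step factor: 86^(-18) ≡ 255 (mod 293).
Scan 16·255^i mod 293 for i = 0, 1, …:
  i=0: 16   i=1: 271   i=2: 250   i=3: 169
  i=4: 24
Match at i=4, j=16: x = 4·18 + 16 = 88.

88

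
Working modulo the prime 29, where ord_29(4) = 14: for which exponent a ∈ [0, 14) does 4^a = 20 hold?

Successive powers of 4 modulo 29:
  4^0=1  4^1=4  4^2=16  4^3=6  4^4=24  4^5=9
  4^6=7  4^7=28  4^8=25  4^9=13  4^10=23  4^11=5
  4^12=20
So 4^12 ≡ 20 (mod 29), giving a = 12.

12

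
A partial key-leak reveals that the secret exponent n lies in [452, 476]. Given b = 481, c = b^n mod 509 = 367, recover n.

475

Compute 481^452 mod 509 = 383, then multiply by 481 repeatedly:
  481^452=383  481^453=474  481^454=471  481^455=46  481^456=239
  481^457=434  481^458=64  481^459=244  481^460=294  481^461=421
  481^462=428  481^463=232  481^464=121  481^465=175  481^466=190
  481^467=279  481^468=332  481^469=375  481^470=189  481^471=307
  481^472=57  481^473=440  481^474=405  481^475=367
Found 367 at exponent 475.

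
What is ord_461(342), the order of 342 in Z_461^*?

460

The order of 342 must divide p − 1 = 460 = 2^2 · 5 · 23.
Divisors: 1, 2, 4, 5, 10, 20, 23, 46, 92, 115, 230, 460.
Check each in increasing order: 342^1 ≡ 342;  342^2 ≡ 331;  342^4 ≡ 304;  342^5 ≡ 243;  342^10 ≡ 41;  342^20 ≡ 298;  342^23 ≡ 60;  342^46 ≡ 373;  342^92 ≡ 368;  342^115 ≡ 413;  342^230 ≡ 460;  342^460 ≡ 1.
Smallest exponent giving 1 is 460.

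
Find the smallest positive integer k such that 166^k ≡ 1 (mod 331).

30

The order of 166 must divide p − 1 = 330 = 2 · 3 · 5 · 11.
Divisors: 1, 2, 3, 5, 6, 10, 11, 15, 22, 30, 33, 55, 66, 110, 165, 330.
Check each in increasing order: 166^1 ≡ 166;  166^2 ≡ 83;  166^3 ≡ 207;  166^5 ≡ 300;  166^6 ≡ 150;  166^10 ≡ 299;  166^11 ≡ 315;  166^15 ≡ 330;  166^22 ≡ 256;  166^30 ≡ 1.
Smallest exponent giving 1 is 30.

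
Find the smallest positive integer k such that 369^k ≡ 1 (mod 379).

The order of 369 must divide p − 1 = 378 = 2 · 3^3 · 7.
Divisors: 1, 2, 3, 6, 7, 9, 14, 18, 21, 27, 42, 54, 63, 126, 189, 378.
Check each in increasing order: 369^1 ≡ 369;  369^2 ≡ 100;  369^3 ≡ 137;  369^6 ≡ 198;  369^7 ≡ 294;  369^9 ≡ 217;  369^14 ≡ 24;  369^18 ≡ 93;  369^21 ≡ 234;  369^27 ≡ 94;  369^42 ≡ 180;  369^54 ≡ 119;  369^63 ≡ 51;  369^126 ≡ 327;  369^189 ≡ 1.
Smallest exponent giving 1 is 189.

189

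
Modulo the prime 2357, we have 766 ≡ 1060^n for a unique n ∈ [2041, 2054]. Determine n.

2054

Compute 1060^2041 mod 2357 = 1965, then multiply by 1060 repeatedly:
  1060^2041=1965  1060^2042=1669  1060^2043=1390  1060^2044=275  1060^2045=1589
  1060^2046=1442  1060^2047=1184  1060^2048=1116  1060^2049=2103  1060^2050=1815
  1060^2051=588  1060^2052=1032  1060^2053=272  1060^2054=766
Found 766 at exponent 2054.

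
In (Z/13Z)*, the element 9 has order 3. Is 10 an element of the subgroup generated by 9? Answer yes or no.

⟨9⟩ has order 3; its elements mod 13 are {1, 3, 9}.
10 is not in this set.

no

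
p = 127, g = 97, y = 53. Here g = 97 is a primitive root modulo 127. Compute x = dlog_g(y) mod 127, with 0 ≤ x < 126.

5

Successive powers of 97 modulo 127:
  97^0=1  97^1=97  97^2=11  97^3=51  97^4=121  97^5=53
So 97^5 ≡ 53 (mod 127), giving x = 5.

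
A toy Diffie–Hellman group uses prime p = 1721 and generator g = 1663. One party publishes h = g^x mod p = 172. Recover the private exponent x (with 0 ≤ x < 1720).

Baby-step giant-step with m = ceil(sqrt(1720)) = 42.
Baby table (1663^j mod 1721 for j=0..41):
  0:1  1:1663  2:1643  3:1082  4:921  5:1654  6:444  7:63
  8:1509  9:249  10:1047  11:1230  12:942  13:436  14:527  15:412
  16:198  17:563  18:45  19:832  20:1653  21:502  22:141  23:427
  24:1049  25:1114  26:786  27:879  28:648  29:278  30:1086  31:689
  32:1342  33:1330  34:305  35:1241  36:304  37:1299  38:382  39:217
  40:1182  41:284
Giant step factor: 1663^(-42) ≡ 576 (mod 1721).
Scan 172·576^i mod 1721 for i = 0, 1, …:
  i=0: 172   i=1: 975   i=2: 554   i=3: 719
  i=4: 1104   i=5: 855   i=6: 274   i=7: 1213
  i=8: 1683   i=9: 485     …   i=15: 1433
  i=16: 1049
Match at i=16, j=24: x = 16·42 + 24 = 696.

696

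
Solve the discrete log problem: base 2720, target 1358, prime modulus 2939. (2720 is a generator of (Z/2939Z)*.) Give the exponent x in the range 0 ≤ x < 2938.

918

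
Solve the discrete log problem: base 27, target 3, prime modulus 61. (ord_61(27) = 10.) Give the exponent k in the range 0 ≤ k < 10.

7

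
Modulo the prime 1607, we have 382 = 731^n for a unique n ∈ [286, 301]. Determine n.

Compute 731^286 mod 1607 = 292, then multiply by 731 repeatedly:
  731^286=292  731^287=1328  731^288=140  731^289=1099  731^290=1476
  731^291=659  731^292=1236  731^293=382
Found 382 at exponent 293.

293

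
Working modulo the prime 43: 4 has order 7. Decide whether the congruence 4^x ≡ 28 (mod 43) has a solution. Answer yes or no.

⟨4⟩ has order 7; its elements mod 43 are {1, 4, 11, 16, 21, 35, 41}.
28 is not in this set.

no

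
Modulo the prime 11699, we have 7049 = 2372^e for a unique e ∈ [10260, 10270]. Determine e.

10268

Compute 2372^10260 mod 11699 = 10668, then multiply by 2372 repeatedly:
  2372^10260=10668  2372^10261=11258  2372^10262=6858  2372^10263=5566  2372^10264=6080
  2372^10265=8592  2372^10266=566  2372^10267=8866  2372^10268=7049
Found 7049 at exponent 10268.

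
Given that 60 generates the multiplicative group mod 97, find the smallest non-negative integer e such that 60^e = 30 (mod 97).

Successive powers of 60 modulo 97:
  60^0=1  60^1=60  60^2=11  60^3=78  60^4=24  60^5=82
  60^6=70  60^7=29  60^8=91  60^9=28  60^10=31  60^11=17
  60^12=50  60^13=90  60^14=65  60^15=20  60^16=36  60^17=26
  60^18=8  60^19=92  60^20=88  60^21=42  60^22=95  60^23=74
  60^24=75  60^25=38  60^26=49  60^27=30
So 60^27 ≡ 30 (mod 97), giving e = 27.

27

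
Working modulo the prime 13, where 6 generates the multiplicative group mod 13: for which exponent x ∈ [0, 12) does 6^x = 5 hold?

9

Successive powers of 6 modulo 13:
  6^0=1  6^1=6  6^2=10  6^3=8  6^4=9  6^5=2
  6^6=12  6^7=7  6^8=3  6^9=5
So 6^9 ≡ 5 (mod 13), giving x = 9.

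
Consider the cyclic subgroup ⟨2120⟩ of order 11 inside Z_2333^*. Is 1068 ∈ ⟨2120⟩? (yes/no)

yes

⟨2120⟩ has order 11; its elements mod 2333 are {1, 15, 225, 919, 1042, 1068, 1150, 1471, 1632, 2022, 2120}.
1068 is in this set.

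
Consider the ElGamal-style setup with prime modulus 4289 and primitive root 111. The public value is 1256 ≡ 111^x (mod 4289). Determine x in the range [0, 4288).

Baby-step giant-step with m = ceil(sqrt(4288)) = 66.
Baby table (111^j mod 4289 for j=0..65):
  0:1  1:111  2:3743  3:3729  4:2175  5:1241  6:503  7:76
  8:4147  9:1394  10:330  11:2318  12:4247  13:3916  14:1487  15:2075
  16:3008  17:3635  18:319  19:1097  20:1675  21:1498  22:3296  23:1291
  24:1764  25:2799  26:1881  27:2919  28:2334  29:1734  30:3758  31:1105
  32:2563  33:1419  34:3105  35:1535  36:3114  37:2534  38:2489  39:1783
  40:619  41:85  42:857  43:769  44:3868  45:448  46:2549  47:4154
  48:2171  49:797  50:2687  51:2316  52:4025  53:719  54:2607  55:2014
  56:526  57:2629  58:167  59:1381  60:3176  61:838  62:2949  63:1375
  64:2510  65:4114
Giant step factor: 111^(-66) ≡ 2911 (mod 4289).
Scan 1256·2911^i mod 4289 for i = 0, 1, …:
  i=0: 1256   i=1: 1988   i=2: 1207   i=3: 886
  i=4: 1457   i=5: 3795   i=6: 3070   i=7: 2783
  i=8: 3681   i=9: 1469     …   i=53: 1820
  i=54: 1105
Match at i=54, j=31: x = 54·66 + 31 = 3595.

3595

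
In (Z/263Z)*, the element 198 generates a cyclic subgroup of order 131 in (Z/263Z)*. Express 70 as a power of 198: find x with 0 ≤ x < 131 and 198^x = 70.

23

Baby-step giant-step with m = ceil(sqrt(131)) = 12.
Baby table (198^j mod 263 for j=0..11):
  0:1  1:198  2:17  3:210  4:26  5:151  6:179  7:200
  8:150  9:244  10:183  11:203
Giant step factor: 198^(-12) ≡ 187 (mod 263).
Scan 70·187^i mod 263 for i = 0, 1, …:
  i=0: 70   i=1: 203
Match at i=1, j=11: x = 1·12 + 11 = 23.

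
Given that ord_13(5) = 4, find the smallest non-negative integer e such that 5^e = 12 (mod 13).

Successive powers of 5 modulo 13:
  5^0=1  5^1=5  5^2=12
So 5^2 ≡ 12 (mod 13), giving e = 2.

2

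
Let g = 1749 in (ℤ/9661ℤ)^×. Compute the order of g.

The order of 1749 must divide p − 1 = 9660 = 2^2 · 3 · 5 · 7 · 23.
Divisors: 1, 2, 3, 4, 5, 6, 7, 10, 12, 14, 15, 20, 21, 23, 28, 30, 35, 42, 46, 60, 69, 70, 84, 92, 105, 115, 138, 140, 161, 210, 230, 276, 322, 345, 420, 460, 483, 644, 690, 805, 966, 1380, 1610, 1932, 2415, 3220, 4830, 9660.
Check each in increasing order: 1749^1 ≡ 1749;  1749^2 ≡ 6125;  1749^3 ≡ 8237;  1749^4 ≡ 1962;  1749^5 ≡ 1883;  1749^6 ≡ 8627;  1749^7 ≡ 7802;  1749^10 ≡ 102;  1749^12 ≡ 6446;  1749^14 ≡ 6904;  1749^15 ≡ 8507;  1749^20 ≡ 743;  1749^21 ≡ 4933;  1749^23 ≡ 4678;  1749^28 ≡ 7503;  1749^30 ≡ 8159;  1749^35 ≡ 2407;  1749^42 ≡ 8091;  1749^46 ≡ 1519;  1749^60 ≡ 4991;  1749^69 ≡ 5047;  1749^70 ≡ 6710;  1749^84 ≡ 1345;  1749^92 ≡ 8043;  1749^105 ≡ 7439;  1749^115 ≡ 5220;  1749^138 ≡ 5813;  1749^140 ≡ 3840;  1749^161 ≡ 7160;  1749^210 ≡ 513;  1749^230 ≡ 4380;  1749^276 ≡ 6452;  1749^322 ≡ 4334;  1749^345 ≡ 5674;  1749^420 ≡ 2322;  1749^460 ≡ 7315;  1749^483 ≡ 308;  1749^644 ≡ 2572;  1749^690 ≡ 3824;  1749^805 ≡ 1654;  1749^966 ≡ 7915;  1749^1380 ≡ 5883;  1749^1610 ≡ 1653;  1749^1932 ≡ 5301;  1749^2415 ≡ 9660;  1749^3220 ≡ 8007;  1749^4830 ≡ 1.
Smallest exponent giving 1 is 4830.

4830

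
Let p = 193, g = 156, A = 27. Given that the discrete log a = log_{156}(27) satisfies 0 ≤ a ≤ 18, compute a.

Compute 156^0 mod 193 = 1, then multiply by 156 repeatedly:
  156^0=1  156^1=156  156^2=18  156^3=106  156^4=131
  156^5=171  156^6=42  156^7=183  156^8=177  156^9=13
  156^10=98  156^11=41  156^12=27
Found 27 at exponent 12.

12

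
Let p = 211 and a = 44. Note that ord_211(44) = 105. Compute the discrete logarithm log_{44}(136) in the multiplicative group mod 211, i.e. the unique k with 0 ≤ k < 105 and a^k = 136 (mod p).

Successive powers of 44 modulo 211:
  44^0=1  44^1=44  44^2=37  44^3=151  44^4=103  44^5=101
  44^6=13  44^7=150  44^8=59  44^9=64  44^10=73  44^11=47
  44^12=169  44^13=51  44^14=134  44^15=199  44^16=105  44^17=189
  44^18=87  44^19=30  44^20=54  44^21=55  44^22=99  44^23=136
So 44^23 ≡ 136 (mod 211), giving k = 23.

23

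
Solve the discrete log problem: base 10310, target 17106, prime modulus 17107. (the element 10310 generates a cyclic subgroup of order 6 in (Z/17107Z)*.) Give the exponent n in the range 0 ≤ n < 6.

3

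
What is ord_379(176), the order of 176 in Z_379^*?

378

The order of 176 must divide p − 1 = 378 = 2 · 3^3 · 7.
Divisors: 1, 2, 3, 6, 7, 9, 14, 18, 21, 27, 42, 54, 63, 126, 189, 378.
Check each in increasing order: 176^1 ≡ 176;  176^2 ≡ 277;  176^3 ≡ 240;  176^6 ≡ 371;  176^7 ≡ 108;  176^9 ≡ 354;  176^14 ≡ 294;  176^18 ≡ 246;  176^21 ≡ 295;  176^27 ≡ 293;  176^42 ≡ 234;  176^54 ≡ 195;  176^63 ≡ 52;  176^126 ≡ 51;  176^189 ≡ 378;  176^378 ≡ 1.
Smallest exponent giving 1 is 378.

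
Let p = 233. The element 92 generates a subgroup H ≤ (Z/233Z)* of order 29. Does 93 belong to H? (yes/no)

no

93 ∈ ⟨92⟩ iff 93^29 ≡ 1 (mod 233), since |⟨92⟩| = 29.
93^29 mod 233 = 97.
Since 97 ≠ 1, 93 does not lie in the subgroup.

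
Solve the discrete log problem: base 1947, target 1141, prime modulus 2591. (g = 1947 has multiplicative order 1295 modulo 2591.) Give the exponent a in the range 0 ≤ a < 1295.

665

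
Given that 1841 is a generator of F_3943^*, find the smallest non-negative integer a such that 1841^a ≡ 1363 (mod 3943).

Baby-step giant-step with m = ceil(sqrt(3942)) = 63.
Baby table (1841^j mod 3943 for j=0..62):
  0:1  1:1841  2:2244  3:2883  4:325  5:2932  6:3788  7:2484
  8:3107  9:2637  10:884  11:2928  12:367  13:1394  14:3404  15:1337
  16:985  17:3548  18:2260  19:795  20:742  21:1744  22:1102  23:2080
  24:627  25:2951  26:3280  27:1747  28:2682  29:926  30:1390  31:3926
  32:247  33:1282  34:2248  35:2361  36:1415  37:2635  38:1145  39:2383
  40:2487  41:744  42:1483  43:1647  44:3903  45:1277  46:929  47:2970
  48:2772  49:1010  50:2257  51:3158  52:1896  53:981  54:127  55:1170
  56:1092  57:3385  58:1845  59:1722  60:30  61:28  62:289
Giant step factor: 1841^(-63) ≡ 1340 (mod 3943).
Scan 1363·1340^i mod 3943 for i = 0, 1, …:
  i=0: 1363   i=1: 811   i=2: 2415   i=3: 2840
  i=4: 605   i=5: 2385   i=6: 2070   i=7: 1871
  i=8: 3335   i=9: 1481     …   i=59: 2806
  i=60: 2361
Match at i=60, j=35: a = 60·63 + 35 = 3815.

3815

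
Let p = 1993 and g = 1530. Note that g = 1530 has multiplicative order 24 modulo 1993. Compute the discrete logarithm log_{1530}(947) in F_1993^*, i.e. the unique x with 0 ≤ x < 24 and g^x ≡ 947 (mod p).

11

Successive powers of 1530 modulo 1993:
  1530^0=1  1530^1=1530  1530^2=1118  1530^3=546  1530^4=313  1530^5=570
  1530^6=1159  1530^7=1493  1530^8=312  1530^9=1033  1530^10=41  1530^11=947
So 1530^11 ≡ 947 (mod 1993), giving x = 11.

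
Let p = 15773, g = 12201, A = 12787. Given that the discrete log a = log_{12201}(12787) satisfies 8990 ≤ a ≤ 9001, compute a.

8993

Compute 12201^8990 mod 15773 = 10319, then multiply by 12201 repeatedly:
  12201^8990=10319  12201^8991=2033  12201^8992=9477  12201^8993=12787
Found 12787 at exponent 8993.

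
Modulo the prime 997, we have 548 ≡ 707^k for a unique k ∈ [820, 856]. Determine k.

848

Compute 707^820 mod 997 = 326, then multiply by 707 repeatedly:
  707^820=326  707^821=175  707^822=97  707^823=783  707^824=246
  707^825=444  707^826=850  707^827=756  707^828=100  707^829=910
  707^830=305  707^831=283  707^832=681  707^833=913  707^834=432
  707^835=342  707^836=520  707^837=744  707^838=589  707^839=674
  707^840=949  707^841=959  707^842=53  707^843=582  707^844=710
  707^845=479  707^846=670  707^847=115  707^848=548
Found 548 at exponent 848.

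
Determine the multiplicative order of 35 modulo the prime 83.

The order of 35 must divide p − 1 = 82 = 2 · 41.
Divisors: 1, 2, 41, 82.
Check each in increasing order: 35^1 ≡ 35;  35^2 ≡ 63;  35^41 ≡ 82;  35^82 ≡ 1.
Smallest exponent giving 1 is 82.

82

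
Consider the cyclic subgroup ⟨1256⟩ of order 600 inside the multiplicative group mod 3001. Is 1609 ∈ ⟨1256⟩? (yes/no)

1609 ∈ ⟨1256⟩ iff 1609^600 ≡ 1 (mod 3001), since |⟨1256⟩| = 600.
1609^600 mod 3001 = 1.
Since 1 = 1, 1609 lies in the subgroup.

yes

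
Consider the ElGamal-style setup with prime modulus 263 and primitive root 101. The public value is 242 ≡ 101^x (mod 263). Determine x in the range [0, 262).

Baby-step giant-step with m = ceil(sqrt(262)) = 17.
Baby table (101^j mod 263 for j=0..16):
  0:1  1:101  2:207  3:130  4:243  5:84  6:68  7:30
  8:137  9:161  10:218  11:189  12:153  13:199  14:111  15:165
  16:96
Giant step factor: 101^(-17) ≡ 15 (mod 263).
Scan 242·15^i mod 263 for i = 0, 1, …:
  i=0: 242   i=1: 211   i=2: 9   i=3: 135
  i=4: 184   i=5: 130
Match at i=5, j=3: x = 5·17 + 3 = 88.

88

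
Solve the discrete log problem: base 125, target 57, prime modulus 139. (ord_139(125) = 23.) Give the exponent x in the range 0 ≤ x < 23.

2

Successive powers of 125 modulo 139:
  125^0=1  125^1=125  125^2=57
So 125^2 ≡ 57 (mod 139), giving x = 2.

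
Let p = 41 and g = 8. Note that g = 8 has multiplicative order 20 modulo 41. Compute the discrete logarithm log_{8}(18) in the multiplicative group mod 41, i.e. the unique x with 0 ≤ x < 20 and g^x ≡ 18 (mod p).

12

Successive powers of 8 modulo 41:
  8^0=1  8^1=8  8^2=23  8^3=20  8^4=37  8^5=9
  8^6=31  8^7=2  8^8=16  8^9=5  8^10=40  8^11=33
  8^12=18
So 8^12 ≡ 18 (mod 41), giving x = 12.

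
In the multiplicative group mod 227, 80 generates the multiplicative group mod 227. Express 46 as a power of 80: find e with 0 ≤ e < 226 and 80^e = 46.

153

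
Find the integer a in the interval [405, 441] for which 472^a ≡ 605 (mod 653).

429

Compute 472^405 mod 653 = 366, then multiply by 472 repeatedly:
  472^405=366  472^406=360  472^407=140  472^408=127  472^409=521
  472^410=384  472^411=367  472^412=179  472^413=251  472^414=279
  472^415=435  472^416=278  472^417=616  472^418=167  472^419=464
  472^420=253  472^421=570  472^422=4  472^423=582  472^424=444
  472^425=608  472^426=309  472^427=229  472^428=343  472^429=605
Found 605 at exponent 429.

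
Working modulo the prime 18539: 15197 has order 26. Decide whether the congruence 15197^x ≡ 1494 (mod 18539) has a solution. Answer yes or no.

no

1494 ∈ ⟨15197⟩ iff 1494^26 ≡ 1 (mod 18539), since |⟨15197⟩| = 26.
1494^26 mod 18539 = 15915.
Since 15915 ≠ 1, 1494 does not lie in the subgroup.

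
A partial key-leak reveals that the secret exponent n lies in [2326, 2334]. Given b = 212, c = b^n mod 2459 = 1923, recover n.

Compute 212^2326 mod 2459 = 1545, then multiply by 212 repeatedly:
  212^2326=1545  212^2327=493  212^2328=1238  212^2329=1802  212^2330=879
  212^2331=1923
Found 1923 at exponent 2331.

2331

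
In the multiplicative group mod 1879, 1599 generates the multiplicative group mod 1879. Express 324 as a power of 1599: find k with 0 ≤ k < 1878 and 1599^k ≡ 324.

1412

Baby-step giant-step with m = ceil(sqrt(1878)) = 44.
Baby table (1599^j mod 1879 for j=0..43):
  0:1  1:1599  2:1361  3:357  4:1506  5:1095  6:1556  7:248
  8:83  9:1187  10:223  11:1446  12:984  13:693  14:1376  15:1794
  16:1252  17:813  18:1598  19:1641  20:875  21:1149  22:1468  23:461
  24:571  25:1714  26:1104  27:915  28:1223  29:1417  30:1588  31:683
  32:418  33:1337  34:1440  35:785  36:43  37:1113  38:274  39:319
  40:872  41:110  42:1143  43:1269
Giant step factor: 1599^(-44) ≡ 1024 (mod 1879).
Scan 324·1024^i mod 1879 for i = 0, 1, …:
  i=0: 324   i=1: 1072   i=2: 392   i=3: 1181
  i=4: 1147   i=5: 153   i=6: 715   i=7: 1229
  i=8: 1445   i=9: 907     …   i=31: 974
  i=32: 1506
Match at i=32, j=4: k = 32·44 + 4 = 1412.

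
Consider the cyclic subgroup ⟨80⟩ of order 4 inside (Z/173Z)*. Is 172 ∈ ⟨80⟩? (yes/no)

yes

172 ∈ ⟨80⟩ iff 172^4 ≡ 1 (mod 173), since |⟨80⟩| = 4.
172^4 mod 173 = 1.
Since 1 = 1, 172 lies in the subgroup.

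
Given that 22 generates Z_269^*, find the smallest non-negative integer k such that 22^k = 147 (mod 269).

25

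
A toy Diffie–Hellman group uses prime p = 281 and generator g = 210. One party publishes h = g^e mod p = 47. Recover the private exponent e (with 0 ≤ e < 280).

Baby-step giant-step with m = ceil(sqrt(280)) = 17.
Baby table (210^j mod 281 for j=0..16):
  0:1  1:210  2:264  3:83  4:8  5:275  6:145  7:102
  8:64  9:233  10:36  11:254  12:231  13:178  14:7  15:65
  16:162
Giant step factor: 210^(-17) ≡ 74 (mod 281).
Scan 47·74^i mod 281 for i = 0, 1, …:
  i=0: 47   i=1: 106   i=2: 257   i=3: 191
  i=4: 84   i=5: 34   i=6: 268   i=7: 162
Match at i=7, j=16: e = 7·17 + 16 = 135.

135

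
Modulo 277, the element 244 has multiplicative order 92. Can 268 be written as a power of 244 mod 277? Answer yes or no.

no

268 ∈ ⟨244⟩ iff 268^92 ≡ 1 (mod 277), since |⟨244⟩| = 92.
268^92 mod 277 = 116.
Since 116 ≠ 1, 268 does not lie in the subgroup.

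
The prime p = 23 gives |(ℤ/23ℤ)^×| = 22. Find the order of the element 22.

2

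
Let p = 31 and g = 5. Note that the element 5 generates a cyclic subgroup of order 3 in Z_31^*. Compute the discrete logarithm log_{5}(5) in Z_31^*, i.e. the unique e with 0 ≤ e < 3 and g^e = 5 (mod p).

Successive powers of 5 modulo 31:
  5^0=1  5^1=5
So 5^1 ≡ 5 (mod 31), giving e = 1.

1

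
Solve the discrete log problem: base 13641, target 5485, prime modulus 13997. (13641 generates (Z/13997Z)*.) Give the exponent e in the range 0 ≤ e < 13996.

Baby-step giant-step with m = ceil(sqrt(13996)) = 119.
Baby table (13641^j mod 13997 for j=0..118):
  0:1  1:13641  2:763  3:8312  4:8292  5:1415  6:152  7:1876
  8:4000  9:3694  10:654  11:5125  12:9107  13:5212  14:6129  15:1608
  16:1429  17:9165  18:12558  19:8392  20:7806  21:6467  22:7253  23:7377
  24:5224  25:1857  26:10764  27:3194  28:10690  29:1544  30:10216  31:2324
  32:12476  33:9590  34:1228  35:10736  36:13162  37:3323  38:6757  39:1992
  40:4695  41:8220  42:13050  43:1204  44:5283  45:8847  46:13790  47:3707
  48:10023  49:1047  50:5187  51:1032  52:10527  53:3584  54:11820  55:5177
  56:4592  57:2897  58:4446  59:12882  60:5024  61:3072  62:12131  63:6437
  64:3936  65:12481  66:7810  67:5043  68:10305  69:12631  70:10398  71:7517
  72:11372  73:10698  74:12693  75:2323  76:12832  77:8827  78:6913  79:2444
  80:11747  81:3171  82:4881  83:11989  84:1001  85:7566  86:7925  87:6094
  88:71  89:2718  90:12182  91:2278  92:858  93:2486  94:10792  95:7223
  96:4060  97:10328  98:4443  99:13950  100:2735  101:6130  102:1252  103:2192
  104:3480  105:6853  106:9807  107:7958  108:8343  109:11253  110:11071  111:5878
  112:6982  113:5874  114:8406  115:2822  116:3152  117:11645  118:11489
Giant step factor: 13641^(-119) ≡ 3277 (mod 13997).
Scan 5485·3277^i mod 13997 for i = 0, 1, …:
  i=0: 5485   i=1: 2197   i=2: 5111   i=3: 8335
  i=4: 5648   i=5: 4462   i=6: 9106   i=7: 12755
  i=8: 3093   i=9: 1933     …   i=43: 11105
  i=44: 12882
Match at i=44, j=59: e = 44·119 + 59 = 5295.

5295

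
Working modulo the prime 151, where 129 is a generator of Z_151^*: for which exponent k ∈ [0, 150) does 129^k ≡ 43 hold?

Successive powers of 129 modulo 151:
  129^0=1  129^1=129  129^2=31  129^3=73  129^4=55  129^5=149
  129^6=44  129^7=89  129^8=5  129^9=41  129^10=4  129^11=63
  129^12=124  129^13=141  129^14=69  129^15=143  129^16=25  129^17=54
  129^18=20  129^19=13  129^20=16  129^21=101  129^22=43
So 129^22 ≡ 43 (mod 151), giving k = 22.

22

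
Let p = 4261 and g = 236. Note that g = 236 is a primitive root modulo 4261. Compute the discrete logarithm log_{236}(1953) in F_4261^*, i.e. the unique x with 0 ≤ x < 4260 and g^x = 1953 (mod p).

4225

Baby-step giant-step with m = ceil(sqrt(4260)) = 66.
Baby table (236^j mod 4261 for j=0..65):
  0:1  1:236  2:303  3:3332  4:2328  5:4000  6:2319  7:1876
  8:3853  9:1715  10:4206  11:4064  12:379  13:4224  14:4051  15:1572
  16:285  17:3345  18:1135  19:3678  20:3025  21:2313  22:460  23:2035
  24:3028  25:3021  26:1369  27:3509  28:1490  29:2238  30:4065  31:615
  32:266  33:3122  34:3900  35:24  36:1403  37:3011  38:3270  39:479
  40:2258  41:263  42:2414  43:2991  44:2811  45:2941  46:3794  47:574
  48:3373  49:3482  50:3640  51:2579  52:3582  53:1674  54:3052  55:163
  56:119  57:2518  58:1969  59:235  60:67  61:3029  62:3257  63:1672
  64:2580  65:3818
Giant step factor: 236^(-66) ≡ 1957 (mod 4261).
Scan 1953·1957^i mod 4261 for i = 0, 1, …:
  i=0: 1953   i=1: 4165   i=2: 3873   i=3: 3403
  i=4: 3989   i=5: 321   i=6: 1830   i=7: 2070
  i=8: 3040   i=9: 924     …   i=63: 2123
  i=64: 236
Match at i=64, j=1: x = 64·66 + 1 = 4225.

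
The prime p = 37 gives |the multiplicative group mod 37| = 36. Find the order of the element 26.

The order of 26 must divide p − 1 = 36 = 2^2 · 3^2.
Divisors: 1, 2, 3, 4, 6, 9, 12, 18, 36.
Check each in increasing order: 26^1 ≡ 26;  26^2 ≡ 10;  26^3 ≡ 1.
Smallest exponent giving 1 is 3.

3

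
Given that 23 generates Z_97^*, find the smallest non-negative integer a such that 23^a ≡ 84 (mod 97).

Baby-step giant-step with m = ceil(sqrt(96)) = 10.
Baby table (23^j mod 97 for j=0..9):
  0:1  1:23  2:44  3:42  4:93  5:5  6:18  7:26
  8:16  9:77
Giant step factor: 23^(-10) ≡ 66 (mod 97).
Scan 84·66^i mod 97 for i = 0, 1, …:
  i=0: 84   i=1: 15   i=2: 20   i=3: 59
  i=4: 14   i=5: 51   i=6: 68   i=7: 26
Match at i=7, j=7: a = 7·10 + 7 = 77.

77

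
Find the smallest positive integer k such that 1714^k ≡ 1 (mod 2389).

199

The order of 1714 must divide p − 1 = 2388 = 2^2 · 3 · 199.
Divisors: 1, 2, 3, 4, 6, 12, 199, 398, 597, 796, 1194, 2388.
Check each in increasing order: 1714^1 ≡ 1714;  1714^2 ≡ 1715;  1714^3 ≡ 1040;  1714^4 ≡ 366;  1714^6 ≡ 1772;  1714^12 ≡ 838;  1714^199 ≡ 1.
Smallest exponent giving 1 is 199.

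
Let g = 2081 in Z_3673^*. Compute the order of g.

1836

The order of 2081 must divide p − 1 = 3672 = 2^3 · 3^3 · 17.
Divisors: 1, 2, 3, 4, 6, 8, 9, 12, 17, 18, 24, 27, 34, 36, 51, 54, 68, 72, 102, 108, 136, 153, 204, 216, 306, 408, 459, 612, 918, 1224, 1836, 3672.
Check each in increasing order: 2081^1 ≡ 2081;  2081^2 ≡ 94;  2081^3 ≡ 945;  2081^4 ≡ 1490;  2081^6 ≡ 486;  2081^8 ≡ 1608;  2081^9 ≡ 145;  2081^12 ≡ 1124;  2081^17 ≡ 1761;  2081^18 ≡ 2660;  2081^24 ≡ 3537;  2081^27 ≡ 35;  2081^34 ≡ 1109;  2081^36 ≡ 1402;  2081^51 ≡ 2586;  2081^54 ≡ 1225;  2081^68 ≡ 3099;  2081^72 ≡ 549;  2081^102 ≡ 2536;  2081^108 ≡ 2041;  2081^136 ≡ 2579;  2081^153 ≡ 1791;  2081^204 ≡ 3546;  2081^216 ≡ 499;  2081^306 ≡ 1152;  2081^408 ≡ 1437;  2081^459 ≡ 2679;  2081^612 ≡ 1151;  2081^918 ≡ 3672;  2081^1224 ≡ 2521;  2081^1836 ≡ 1.
Smallest exponent giving 1 is 1836.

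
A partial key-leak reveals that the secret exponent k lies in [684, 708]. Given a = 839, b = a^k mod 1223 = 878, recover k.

689

Compute 839^684 mod 1223 = 386, then multiply by 839 repeatedly:
  839^684=386  839^685=982  839^686=819  839^687=1038  839^688=106
  839^689=878
Found 878 at exponent 689.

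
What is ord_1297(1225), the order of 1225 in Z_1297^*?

648

The order of 1225 must divide p − 1 = 1296 = 2^4 · 3^4.
Divisors: 1, 2, 3, 4, 6, 8, 9, 12, 16, 18, 24, 27, 36, 48, 54, 72, 81, 108, 144, 162, 216, 324, 432, 648, 1296.
Check each in increasing order: 1225^1 ≡ 1225;  1225^2 ≡ 1293;  1225^3 ≡ 288;  1225^4 ≡ 16;  1225^6 ≡ 1233;  1225^8 ≡ 256;  1225^9 ≡ 1023;  1225^12 ≡ 205;  1225^16 ≡ 686;  1225^18 ≡ 1147;  1225^24 ≡ 521;  1225^27 ≡ 893;  1225^36 ≡ 451;  1225^48 ≡ 368;  1225^54 ≡ 1091;  1225^72 ≡ 1069;  1225^81 ≡ 216;  1225^108 ≡ 932;  1225^144 ≡ 104;  1225^162 ≡ 1261;  1225^216 ≡ 931;  1225^324 ≡ 1296;  1225^432 ≡ 365;  1225^648 ≡ 1.
Smallest exponent giving 1 is 648.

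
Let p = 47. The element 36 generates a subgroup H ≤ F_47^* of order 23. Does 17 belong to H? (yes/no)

yes

17 ∈ ⟨36⟩ iff 17^23 ≡ 1 (mod 47), since |⟨36⟩| = 23.
17^23 mod 47 = 1.
Since 1 = 1, 17 lies in the subgroup.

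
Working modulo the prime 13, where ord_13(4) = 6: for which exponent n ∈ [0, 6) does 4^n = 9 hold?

4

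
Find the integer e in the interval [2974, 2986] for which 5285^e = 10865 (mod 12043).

2981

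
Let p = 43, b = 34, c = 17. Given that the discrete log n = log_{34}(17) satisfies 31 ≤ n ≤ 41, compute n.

Compute 34^31 mod 43 = 29, then multiply by 34 repeatedly:
  34^31=29  34^32=40  34^33=27  34^34=15  34^35=37
  34^36=11  34^37=30  34^38=31  34^39=22  34^40=17
Found 17 at exponent 40.

40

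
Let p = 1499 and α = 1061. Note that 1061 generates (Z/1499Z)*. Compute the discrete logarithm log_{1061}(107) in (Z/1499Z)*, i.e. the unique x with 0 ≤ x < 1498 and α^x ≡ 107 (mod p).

Baby-step giant-step with m = ceil(sqrt(1498)) = 39.
Baby table (1061^j mod 1499 for j=0..38):
  0:1  1:1061  2:1471  3:272  4:784  5:1378  6:533  7:390
  8:66  9:1072  10:1150  11:1463  12:778  13:1008  14:701  15:257
  16:1358  17:299  18:950  19:622  20:382  21:572  22:1296  23:473
  24:1187  25:247  26:1241  27:579  28:1228  29:277  30:93  31:1238
  32:394  33:1312  34:960  35:739  36:102  37:294  38:142
Giant step factor: 1061^(-39) ≡ 120 (mod 1499).
Scan 107·120^i mod 1499 for i = 0, 1, …:
  i=0: 107   i=1: 848   i=2: 1327   i=3: 346
  i=4: 1047   i=5: 1223   i=6: 1357   i=7: 948
  i=8: 1335   i=9: 1306     …   i=25: 378
  i=26: 390
Match at i=26, j=7: x = 26·39 + 7 = 1021.

1021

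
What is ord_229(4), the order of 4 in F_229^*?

38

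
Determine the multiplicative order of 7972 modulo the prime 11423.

5711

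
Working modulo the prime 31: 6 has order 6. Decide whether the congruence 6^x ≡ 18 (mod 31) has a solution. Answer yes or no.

no

18 ∈ ⟨6⟩ iff 18^6 ≡ 1 (mod 31), since |⟨6⟩| = 6.
18^6 mod 31 = 16.
Since 16 ≠ 1, 18 does not lie in the subgroup.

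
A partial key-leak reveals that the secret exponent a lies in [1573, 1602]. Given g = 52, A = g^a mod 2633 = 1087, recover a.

1599

Compute 52^1573 mod 2633 = 815, then multiply by 52 repeatedly:
  52^1573=815  52^1574=252  52^1575=2572  52^1576=2094  52^1577=935
  52^1578=1226  52^1579=560  52^1580=157  52^1581=265  52^1582=615
  52^1583=384  52^1584=1537  52^1585=934  52^1586=1174  52^1587=489
  52^1588=1731  52^1589=490  52^1590=1783  52^1591=561  52^1592=209
  52^1593=336  52^1594=1674  52^1595=159  52^1596=369  52^1597=757
  52^1598=2502  52^1599=1087
Found 1087 at exponent 1599.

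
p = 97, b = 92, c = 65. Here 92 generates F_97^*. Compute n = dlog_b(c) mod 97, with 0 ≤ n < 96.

26

Baby-step giant-step with m = ceil(sqrt(96)) = 10.
Baby table (92^j mod 97 for j=0..9):
  0:1  1:92  2:25  3:69  4:43  5:76  6:8  7:57
  8:6  9:67
Giant step factor: 92^(-10) ≡ 11 (mod 97).
Scan 65·11^i mod 97 for i = 0, 1, …:
  i=0: 65   i=1: 36   i=2: 8
Match at i=2, j=6: n = 2·10 + 6 = 26.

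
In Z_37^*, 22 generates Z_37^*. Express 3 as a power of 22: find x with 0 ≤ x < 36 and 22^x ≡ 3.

Successive powers of 22 modulo 37:
  22^0=1  22^1=22  22^2=3
So 22^2 ≡ 3 (mod 37), giving x = 2.

2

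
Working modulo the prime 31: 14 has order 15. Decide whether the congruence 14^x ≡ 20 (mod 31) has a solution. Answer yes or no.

yes

20 ∈ ⟨14⟩ iff 20^15 ≡ 1 (mod 31), since |⟨14⟩| = 15.
20^15 mod 31 = 1.
Since 1 = 1, 20 lies in the subgroup.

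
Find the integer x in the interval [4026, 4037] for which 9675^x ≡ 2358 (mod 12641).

4028

Compute 9675^4026 mod 12641 = 10033, then multiply by 9675 repeatedly:
  9675^4026=10033  9675^4027=11677  9675^4028=2358
Found 2358 at exponent 4028.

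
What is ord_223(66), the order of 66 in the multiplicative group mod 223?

37

The order of 66 must divide p − 1 = 222 = 2 · 3 · 37.
Divisors: 1, 2, 3, 6, 37, 74, 111, 222.
Check each in increasing order: 66^1 ≡ 66;  66^2 ≡ 119;  66^3 ≡ 49;  66^6 ≡ 171;  66^37 ≡ 1.
Smallest exponent giving 1 is 37.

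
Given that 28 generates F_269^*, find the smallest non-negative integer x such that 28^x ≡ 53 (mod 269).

Baby-step giant-step with m = ceil(sqrt(268)) = 17.
Baby table (28^j mod 269 for j=0..16):
  0:1  1:28  2:246  3:163  4:260  5:17  6:207  7:147
  8:81  9:116  10:20  11:22  12:78  13:32  14:89  15:71
  16:105
Giant step factor: 28^(-17) ≡ 184 (mod 269).
Scan 53·184^i mod 269 for i = 0, 1, …:
  i=0: 53   i=1: 68   i=2: 138   i=3: 106
  i=4: 136   i=5: 7   i=6: 212   i=7: 3
  i=8: 14   i=9: 155   i=10: 6   i=11: 28
Match at i=11, j=1: x = 11·17 + 1 = 188.

188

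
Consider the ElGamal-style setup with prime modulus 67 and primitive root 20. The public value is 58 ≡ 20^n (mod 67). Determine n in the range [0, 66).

Baby-step giant-step with m = ceil(sqrt(66)) = 9.
Baby table (20^j mod 67 for j=0..8):
  0:1  1:20  2:65  3:27  4:4  5:13  6:59  7:41
  8:16
Giant step factor: 20^(-9) ≡ 58 (mod 67).
Scan 58·58^i mod 67 for i = 0, 1, …:
  i=0: 58   i=1: 14   i=2: 8   i=3: 62
  i=4: 45   i=5: 64   i=6: 27
Match at i=6, j=3: n = 6·9 + 3 = 57.

57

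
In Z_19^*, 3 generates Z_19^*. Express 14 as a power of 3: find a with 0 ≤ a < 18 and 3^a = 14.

Successive powers of 3 modulo 19:
  3^0=1  3^1=3  3^2=9  3^3=8  3^4=5  3^5=15
  3^6=7  3^7=2  3^8=6  3^9=18  3^10=16  3^11=10
  3^12=11  3^13=14
So 3^13 ≡ 14 (mod 19), giving a = 13.

13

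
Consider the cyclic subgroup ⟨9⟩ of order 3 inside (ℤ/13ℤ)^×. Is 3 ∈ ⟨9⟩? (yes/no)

3 ∈ ⟨9⟩ iff 3^3 ≡ 1 (mod 13), since |⟨9⟩| = 3.
3^3 mod 13 = 1.
Since 1 = 1, 3 lies in the subgroup.

yes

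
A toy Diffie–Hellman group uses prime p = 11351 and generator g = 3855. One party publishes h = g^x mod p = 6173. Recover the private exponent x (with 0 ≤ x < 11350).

9827

Baby-step giant-step with m = ceil(sqrt(11350)) = 107.
Baby table (3855^j mod 11351 for j=0..106):
  0:1  1:3855  2:2566  3:5209  4:776  5:6167  6:4791  7:1228
  8:573  9:6821  10:6039  11:10795  12:1959  13:3530  14:9652  15:11233
  16:10501  17:3689  18:9643  19:10591  20:10109  21:2212  22:2659  23:492
  24:1043  25:2511  26:8853  27:7209  28:3447  29:7515  30:2573  31:9492
  32:7387  33:8577  34:10223  35:10344  36:57  37:4066  38:10050  39:1787
  40:10179  41:10989  42:663  43:1890  44:9959  45:2863  46:3693  47:2361
  48:9504  49:8243  50:5316  51:4625  52:8305  53:5955  54:4803  55:2084
  56:8663  57:1223  58:4000  59:5342  60:2696  61:6915  62:5177  63:2277
  64:3512  65:8368  66:10449  67:7547  68:1072  69:796  70:3810  71:10707
  72:3249  73:4742  74:5300  75:11051  76:1302  77:2068  78:3738  79:5571
  80:113  81:4277  82:6183  83:9716  84:8231  85:4460  86:7886  87:2552
  88:7994  89:10256  90:1347  91:5278  92:5698  93:1605  94:980  95:9368
  96:6109  97:8221  98:11314  99:4928  100:7217  101:234  102:5341  103:10192
  104:4349  105:11319  106:1501
Giant step factor: 3855^(-107) ≡ 9410 (mod 11351).
Scan 6173·9410^i mod 11351 for i = 0, 1, …:
  i=0: 6173   i=1: 4863   i=2: 4949   i=3: 8288
  i=4: 8710   i=5: 6880   i=6: 6047   i=7: 11058
  i=8: 1163   i=9: 1466     …   i=90: 10631
  i=91: 1347
Match at i=91, j=90: x = 91·107 + 90 = 9827.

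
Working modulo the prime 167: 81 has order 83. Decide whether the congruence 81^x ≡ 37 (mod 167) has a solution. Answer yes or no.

no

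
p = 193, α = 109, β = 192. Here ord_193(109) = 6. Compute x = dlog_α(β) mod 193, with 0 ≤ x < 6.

Successive powers of 109 modulo 193:
  109^0=1  109^1=109  109^2=108  109^3=192
So 109^3 ≡ 192 (mod 193), giving x = 3.

3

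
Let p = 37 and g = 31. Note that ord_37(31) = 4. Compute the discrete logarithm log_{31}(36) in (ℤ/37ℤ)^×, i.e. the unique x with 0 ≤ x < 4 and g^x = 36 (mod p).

Successive powers of 31 modulo 37:
  31^0=1  31^1=31  31^2=36
So 31^2 ≡ 36 (mod 37), giving x = 2.

2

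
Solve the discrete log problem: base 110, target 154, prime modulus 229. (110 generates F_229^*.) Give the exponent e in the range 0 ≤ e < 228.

70

Baby-step giant-step with m = ceil(sqrt(228)) = 16.
Baby table (110^j mod 229 for j=0..15):
  0:1  1:110  2:192  3:52  4:224  5:137  6:185  7:198
  8:25  9:2  10:220  11:155  12:104  13:219  14:45  15:141
Giant step factor: 110^(-16) ≡ 48 (mod 229).
Scan 154·48^i mod 229 for i = 0, 1, …:
  i=0: 154   i=1: 64   i=2: 95   i=3: 209
  i=4: 185
Match at i=4, j=6: e = 4·16 + 6 = 70.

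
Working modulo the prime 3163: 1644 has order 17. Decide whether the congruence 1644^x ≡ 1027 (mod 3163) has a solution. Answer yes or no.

no

⟨1644⟩ has order 17; its elements mod 3163 are {1, 409, 804, 985, 1132, 1164, 1190, 1534, 1626, 1644, 1840, 2239, 2347, 2771, 2805, 2929, 3047}.
1027 is not in this set.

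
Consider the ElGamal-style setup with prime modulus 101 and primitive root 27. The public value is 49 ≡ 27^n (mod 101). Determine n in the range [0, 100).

74

Baby-step giant-step with m = ceil(sqrt(100)) = 10.
Baby table (27^j mod 101 for j=0..9):
  0:1  1:27  2:22  3:89  4:80  5:39  6:43  7:50
  8:37  9:90
Giant step factor: 27^(-10) ≡ 17 (mod 101).
Scan 49·17^i mod 101 for i = 0, 1, …:
  i=0: 49   i=1: 25   i=2: 21   i=3: 54
  i=4: 9   i=5: 52   i=6: 76   i=7: 80
Match at i=7, j=4: n = 7·10 + 4 = 74.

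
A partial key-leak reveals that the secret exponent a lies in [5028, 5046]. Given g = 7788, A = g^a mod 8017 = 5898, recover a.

Compute 7788^5028 mod 8017 = 6147, then multiply by 7788 repeatedly:
  7788^5028=6147  7788^5029=3329  7788^5030=7291  7788^5031=5914  7788^5032=567
  7788^5033=6446  7788^5034=7011  7788^5035=5898
Found 5898 at exponent 5035.

5035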